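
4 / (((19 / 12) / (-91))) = -4368 / 19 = -229.89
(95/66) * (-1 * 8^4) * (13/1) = -2529280/33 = -76644.85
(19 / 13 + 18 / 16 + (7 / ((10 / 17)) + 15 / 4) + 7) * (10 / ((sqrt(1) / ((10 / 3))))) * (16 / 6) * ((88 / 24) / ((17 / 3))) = 2887060 / 1989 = 1451.51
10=10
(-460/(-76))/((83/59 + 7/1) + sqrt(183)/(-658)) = 263407270 *sqrt(183)/2023793253619 + 1457079727040/2023793253619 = 0.72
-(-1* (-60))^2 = -3600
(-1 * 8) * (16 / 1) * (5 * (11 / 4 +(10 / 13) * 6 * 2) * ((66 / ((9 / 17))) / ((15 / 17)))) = -126753088 / 117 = -1083359.73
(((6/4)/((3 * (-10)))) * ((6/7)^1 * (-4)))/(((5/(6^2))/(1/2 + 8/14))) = 324/245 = 1.32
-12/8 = -3/2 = -1.50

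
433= 433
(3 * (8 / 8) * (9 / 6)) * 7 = 31.50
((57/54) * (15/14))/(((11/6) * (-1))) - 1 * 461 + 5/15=-213113/462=-461.28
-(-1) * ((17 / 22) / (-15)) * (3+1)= -0.21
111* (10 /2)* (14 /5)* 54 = 83916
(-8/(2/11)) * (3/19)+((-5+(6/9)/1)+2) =-529/57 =-9.28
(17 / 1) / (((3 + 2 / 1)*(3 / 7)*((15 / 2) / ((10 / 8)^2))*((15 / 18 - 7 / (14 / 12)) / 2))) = -119 / 186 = -0.64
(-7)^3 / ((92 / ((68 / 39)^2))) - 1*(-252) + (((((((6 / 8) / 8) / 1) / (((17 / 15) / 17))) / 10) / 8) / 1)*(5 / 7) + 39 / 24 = 30379756699 / 125379072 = 242.30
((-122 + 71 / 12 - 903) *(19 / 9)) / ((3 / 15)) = -1161755 / 108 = -10756.99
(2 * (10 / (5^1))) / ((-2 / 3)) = -6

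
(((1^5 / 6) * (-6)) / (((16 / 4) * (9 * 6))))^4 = 1 / 2176782336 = 0.00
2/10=1/5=0.20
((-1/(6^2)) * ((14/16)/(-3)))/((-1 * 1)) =-7/864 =-0.01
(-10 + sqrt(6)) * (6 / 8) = -15 / 2 + 3 * sqrt(6) / 4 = -5.66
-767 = -767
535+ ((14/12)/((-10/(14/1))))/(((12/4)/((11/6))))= 288361/540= 534.00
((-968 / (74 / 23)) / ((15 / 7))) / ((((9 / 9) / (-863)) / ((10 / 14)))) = 9606916 / 111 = 86548.79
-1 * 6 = -6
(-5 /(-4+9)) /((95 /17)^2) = -0.03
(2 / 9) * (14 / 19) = 28 / 171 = 0.16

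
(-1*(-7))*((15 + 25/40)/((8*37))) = 875/2368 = 0.37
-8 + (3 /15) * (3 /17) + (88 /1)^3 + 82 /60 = 69509471 /102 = 681465.40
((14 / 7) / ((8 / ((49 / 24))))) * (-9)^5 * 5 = -4822335 / 32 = -150697.97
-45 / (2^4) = -45 / 16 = -2.81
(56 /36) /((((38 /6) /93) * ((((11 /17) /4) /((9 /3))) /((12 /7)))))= 151776 /209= 726.20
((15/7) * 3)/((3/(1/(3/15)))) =75/7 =10.71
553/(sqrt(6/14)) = 553 * sqrt(21)/3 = 844.72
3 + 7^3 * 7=2404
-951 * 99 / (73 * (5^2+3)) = -94149 / 2044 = -46.06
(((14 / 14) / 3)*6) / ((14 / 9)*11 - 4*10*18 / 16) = -0.07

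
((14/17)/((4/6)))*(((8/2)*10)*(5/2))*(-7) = -14700/17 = -864.71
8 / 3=2.67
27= 27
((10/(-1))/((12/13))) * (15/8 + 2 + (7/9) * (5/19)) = -362765/8208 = -44.20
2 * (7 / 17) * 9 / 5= 126 / 85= 1.48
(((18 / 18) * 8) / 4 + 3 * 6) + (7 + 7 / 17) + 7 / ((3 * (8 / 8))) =1517 / 51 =29.75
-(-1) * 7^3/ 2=343/ 2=171.50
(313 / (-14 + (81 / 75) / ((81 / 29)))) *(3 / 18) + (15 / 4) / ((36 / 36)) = -335 / 4084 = -0.08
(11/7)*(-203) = -319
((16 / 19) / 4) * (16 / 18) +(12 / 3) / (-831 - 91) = 14410 / 78831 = 0.18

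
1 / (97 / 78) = 78 / 97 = 0.80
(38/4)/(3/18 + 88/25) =2.58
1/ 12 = 0.08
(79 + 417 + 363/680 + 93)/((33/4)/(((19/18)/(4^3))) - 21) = 7616777/6191400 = 1.23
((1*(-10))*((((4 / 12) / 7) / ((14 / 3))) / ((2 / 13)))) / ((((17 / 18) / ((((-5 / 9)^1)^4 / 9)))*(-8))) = 40625 / 43722504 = 0.00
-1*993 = -993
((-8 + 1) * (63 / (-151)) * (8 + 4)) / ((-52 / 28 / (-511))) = 18929484 / 1963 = 9643.14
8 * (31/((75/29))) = 95.89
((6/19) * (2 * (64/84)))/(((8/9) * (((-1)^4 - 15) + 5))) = -8/133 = -0.06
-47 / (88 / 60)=-705 / 22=-32.05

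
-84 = -84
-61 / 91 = -0.67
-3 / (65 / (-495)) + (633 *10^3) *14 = 115206297 / 13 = 8862022.85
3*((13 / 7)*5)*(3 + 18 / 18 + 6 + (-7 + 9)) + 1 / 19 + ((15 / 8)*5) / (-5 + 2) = 352411 / 1064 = 331.21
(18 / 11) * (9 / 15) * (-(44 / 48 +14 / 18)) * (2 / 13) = -183 / 715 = -0.26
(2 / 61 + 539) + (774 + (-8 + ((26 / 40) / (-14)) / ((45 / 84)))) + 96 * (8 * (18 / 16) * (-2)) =-3870943 / 9150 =-423.05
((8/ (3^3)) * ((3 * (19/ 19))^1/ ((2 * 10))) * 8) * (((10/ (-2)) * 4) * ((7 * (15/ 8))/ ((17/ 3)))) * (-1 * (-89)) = -24920/ 17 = -1465.88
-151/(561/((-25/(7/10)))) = 37750/3927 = 9.61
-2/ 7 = -0.29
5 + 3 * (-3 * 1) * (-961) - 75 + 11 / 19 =163012 / 19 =8579.58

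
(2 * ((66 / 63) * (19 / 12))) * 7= 209 / 9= 23.22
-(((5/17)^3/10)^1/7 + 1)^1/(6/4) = -68807/103173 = -0.67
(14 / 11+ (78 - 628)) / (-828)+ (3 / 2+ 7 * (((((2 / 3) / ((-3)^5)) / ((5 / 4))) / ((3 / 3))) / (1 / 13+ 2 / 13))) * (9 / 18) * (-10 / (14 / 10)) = -34522867 / 7746354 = -4.46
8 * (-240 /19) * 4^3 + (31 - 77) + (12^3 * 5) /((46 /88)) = 4376698 /437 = 10015.33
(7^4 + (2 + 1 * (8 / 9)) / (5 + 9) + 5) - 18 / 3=151213 / 63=2400.21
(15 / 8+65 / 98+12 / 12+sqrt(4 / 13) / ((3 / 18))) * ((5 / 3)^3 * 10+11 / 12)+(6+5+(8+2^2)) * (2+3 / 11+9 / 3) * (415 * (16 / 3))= 5099 * sqrt(13) / 117+125078504563 / 465696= 268741.16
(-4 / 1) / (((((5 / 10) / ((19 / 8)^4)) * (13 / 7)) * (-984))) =912247 / 6549504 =0.14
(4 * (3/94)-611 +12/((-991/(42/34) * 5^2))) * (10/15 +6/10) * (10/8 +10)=-8704.94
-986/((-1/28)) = 27608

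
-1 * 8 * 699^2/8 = -488601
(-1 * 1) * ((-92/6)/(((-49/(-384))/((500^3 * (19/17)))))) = 13984000000000/833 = 16787515006.00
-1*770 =-770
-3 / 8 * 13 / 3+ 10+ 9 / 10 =371 / 40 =9.28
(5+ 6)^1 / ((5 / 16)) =176 / 5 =35.20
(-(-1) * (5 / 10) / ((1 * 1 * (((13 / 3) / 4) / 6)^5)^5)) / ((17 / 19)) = 257653482034863301654493987905247152110361903104 / 119958970252735883322522574781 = 2147846730361434088.80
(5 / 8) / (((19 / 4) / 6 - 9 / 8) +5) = 15 / 112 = 0.13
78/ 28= 39/ 14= 2.79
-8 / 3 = -2.67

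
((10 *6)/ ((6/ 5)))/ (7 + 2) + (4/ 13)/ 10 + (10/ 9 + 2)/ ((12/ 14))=16174/ 1755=9.22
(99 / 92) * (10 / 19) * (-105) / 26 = -51975 / 22724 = -2.29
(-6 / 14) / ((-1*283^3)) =3 / 158656309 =0.00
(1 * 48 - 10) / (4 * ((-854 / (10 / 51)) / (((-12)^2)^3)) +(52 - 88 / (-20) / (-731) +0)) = 34560276480 / 47282229287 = 0.73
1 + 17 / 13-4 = -22 / 13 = -1.69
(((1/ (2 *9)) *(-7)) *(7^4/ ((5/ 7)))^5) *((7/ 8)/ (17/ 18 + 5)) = -65712362363534280139543/ 2675000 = -24565369107863282.30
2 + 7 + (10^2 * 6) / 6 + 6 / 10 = 548 / 5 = 109.60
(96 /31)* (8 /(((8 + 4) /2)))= 128 /31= 4.13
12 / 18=2 / 3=0.67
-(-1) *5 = 5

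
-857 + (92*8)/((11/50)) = 27373/11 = 2488.45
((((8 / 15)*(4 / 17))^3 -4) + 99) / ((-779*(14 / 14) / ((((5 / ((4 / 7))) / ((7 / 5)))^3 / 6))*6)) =-0.83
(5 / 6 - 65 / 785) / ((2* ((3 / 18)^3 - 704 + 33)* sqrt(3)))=-6* sqrt(3) / 32185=-0.00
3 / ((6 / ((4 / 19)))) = 0.11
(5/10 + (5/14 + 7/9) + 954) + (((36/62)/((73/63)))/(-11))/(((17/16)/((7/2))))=25473611353/26660403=955.48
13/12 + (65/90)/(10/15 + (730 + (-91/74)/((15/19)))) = 3510221/3237244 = 1.08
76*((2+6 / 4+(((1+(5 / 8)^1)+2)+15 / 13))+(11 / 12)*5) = 76247 / 78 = 977.53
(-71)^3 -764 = -358675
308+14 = 322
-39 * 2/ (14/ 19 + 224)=-0.35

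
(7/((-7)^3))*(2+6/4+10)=-27/98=-0.28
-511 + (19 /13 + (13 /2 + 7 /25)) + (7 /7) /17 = -5554831 /11050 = -502.70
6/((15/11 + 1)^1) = 33/13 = 2.54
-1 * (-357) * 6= 2142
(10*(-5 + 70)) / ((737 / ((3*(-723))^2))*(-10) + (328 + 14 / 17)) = 1039707981 / 525967414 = 1.98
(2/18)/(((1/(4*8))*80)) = 2/45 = 0.04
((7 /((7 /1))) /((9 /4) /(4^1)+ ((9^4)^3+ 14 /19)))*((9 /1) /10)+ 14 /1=6010100536344698 /429292895453095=14.00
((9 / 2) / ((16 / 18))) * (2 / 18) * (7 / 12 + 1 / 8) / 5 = 51 / 640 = 0.08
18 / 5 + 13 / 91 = 131 / 35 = 3.74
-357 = -357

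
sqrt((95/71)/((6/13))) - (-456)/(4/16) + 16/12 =sqrt(526110)/426 + 5476/3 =1827.04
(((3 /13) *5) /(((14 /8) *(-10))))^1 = -6 /91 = -0.07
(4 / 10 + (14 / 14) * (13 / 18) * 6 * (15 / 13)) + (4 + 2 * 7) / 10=36 / 5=7.20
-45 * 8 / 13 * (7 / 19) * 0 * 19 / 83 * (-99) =0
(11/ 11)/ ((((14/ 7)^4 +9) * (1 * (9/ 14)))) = 14/ 225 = 0.06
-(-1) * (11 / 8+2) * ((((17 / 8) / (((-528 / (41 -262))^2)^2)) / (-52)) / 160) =-3119425829 / 117904905338880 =-0.00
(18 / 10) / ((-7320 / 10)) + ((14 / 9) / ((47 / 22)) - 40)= -20267909 / 516060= -39.27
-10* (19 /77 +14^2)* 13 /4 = -982215 /154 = -6378.02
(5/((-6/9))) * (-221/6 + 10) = 805/4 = 201.25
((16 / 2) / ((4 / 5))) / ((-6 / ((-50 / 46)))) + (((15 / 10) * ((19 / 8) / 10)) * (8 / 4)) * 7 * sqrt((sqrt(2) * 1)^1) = 125 / 69 + 399 * 2^(1 / 4) / 80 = 7.74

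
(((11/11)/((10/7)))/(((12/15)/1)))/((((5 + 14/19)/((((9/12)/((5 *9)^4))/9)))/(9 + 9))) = 133/2383830000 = 0.00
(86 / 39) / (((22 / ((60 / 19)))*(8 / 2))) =215 / 2717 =0.08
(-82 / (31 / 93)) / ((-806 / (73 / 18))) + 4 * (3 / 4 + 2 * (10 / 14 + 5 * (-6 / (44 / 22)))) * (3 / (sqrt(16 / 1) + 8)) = -899909 / 33852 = -26.58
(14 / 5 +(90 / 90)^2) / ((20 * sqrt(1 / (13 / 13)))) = 19 / 100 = 0.19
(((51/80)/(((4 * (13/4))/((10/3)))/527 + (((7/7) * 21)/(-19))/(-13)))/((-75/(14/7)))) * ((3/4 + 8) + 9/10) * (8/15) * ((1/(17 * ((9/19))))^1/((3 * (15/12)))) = -954659446/30451696875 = -0.03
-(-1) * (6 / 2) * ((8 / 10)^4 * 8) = 6144 / 625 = 9.83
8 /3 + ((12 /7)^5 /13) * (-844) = -628294696 /655473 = -958.54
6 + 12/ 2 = 12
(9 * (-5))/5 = -9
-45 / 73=-0.62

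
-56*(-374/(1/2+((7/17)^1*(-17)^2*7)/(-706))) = -462077/15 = -30805.13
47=47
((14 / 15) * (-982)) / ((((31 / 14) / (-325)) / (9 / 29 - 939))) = -113521910320 / 899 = -126275762.31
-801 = -801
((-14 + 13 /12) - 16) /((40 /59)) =-20473 /480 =-42.65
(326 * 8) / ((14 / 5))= 6520 / 7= 931.43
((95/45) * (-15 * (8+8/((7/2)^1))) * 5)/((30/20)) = -7600/7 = -1085.71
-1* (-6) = 6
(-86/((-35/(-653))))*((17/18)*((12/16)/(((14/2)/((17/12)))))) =-8114831/35280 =-230.01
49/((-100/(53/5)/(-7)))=18179/500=36.36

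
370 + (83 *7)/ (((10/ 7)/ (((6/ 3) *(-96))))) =-388582/ 5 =-77716.40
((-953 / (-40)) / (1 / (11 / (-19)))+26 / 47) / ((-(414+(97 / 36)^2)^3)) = 128686201846272 / 726586347995893460305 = 0.00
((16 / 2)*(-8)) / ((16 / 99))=-396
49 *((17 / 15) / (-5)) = -833 / 75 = -11.11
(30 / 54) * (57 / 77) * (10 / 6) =475 / 693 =0.69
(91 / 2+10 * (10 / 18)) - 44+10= 307 / 18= 17.06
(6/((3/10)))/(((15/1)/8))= 32/3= 10.67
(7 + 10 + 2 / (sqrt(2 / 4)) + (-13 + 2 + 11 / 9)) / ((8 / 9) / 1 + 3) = 18 * sqrt(2) / 35 + 13 / 7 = 2.58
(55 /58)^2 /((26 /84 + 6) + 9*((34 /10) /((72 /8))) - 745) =-0.00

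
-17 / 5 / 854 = -17 / 4270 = -0.00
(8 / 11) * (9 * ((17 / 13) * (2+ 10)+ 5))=19368 / 143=135.44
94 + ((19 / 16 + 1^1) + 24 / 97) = 149667 / 1552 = 96.43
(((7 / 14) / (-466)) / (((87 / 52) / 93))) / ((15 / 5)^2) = -403 / 60813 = -0.01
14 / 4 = 7 / 2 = 3.50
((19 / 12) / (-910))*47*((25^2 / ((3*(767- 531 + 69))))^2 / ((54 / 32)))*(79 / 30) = -0.06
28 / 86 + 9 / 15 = 199 / 215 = 0.93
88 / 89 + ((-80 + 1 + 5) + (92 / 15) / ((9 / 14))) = -762598 / 12015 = -63.47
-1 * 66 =-66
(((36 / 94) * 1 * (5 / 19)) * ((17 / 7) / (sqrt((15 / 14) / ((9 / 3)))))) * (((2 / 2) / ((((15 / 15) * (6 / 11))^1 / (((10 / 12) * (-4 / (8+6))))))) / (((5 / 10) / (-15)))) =28050 * sqrt(70) / 43757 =5.36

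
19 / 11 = 1.73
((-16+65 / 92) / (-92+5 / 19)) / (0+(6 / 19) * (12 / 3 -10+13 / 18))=-3819 / 38180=-0.10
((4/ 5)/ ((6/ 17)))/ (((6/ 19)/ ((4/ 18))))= 646/ 405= 1.60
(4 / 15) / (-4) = -1 / 15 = -0.07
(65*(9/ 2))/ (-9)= -65/ 2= -32.50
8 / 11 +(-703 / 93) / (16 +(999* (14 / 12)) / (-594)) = 119292 / 631873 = 0.19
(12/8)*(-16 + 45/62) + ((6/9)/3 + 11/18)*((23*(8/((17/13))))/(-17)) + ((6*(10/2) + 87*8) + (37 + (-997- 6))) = -29006587/107508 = -269.81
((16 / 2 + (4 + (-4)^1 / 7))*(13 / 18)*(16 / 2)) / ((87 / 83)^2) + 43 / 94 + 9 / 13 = 35690339315 / 582707034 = 61.25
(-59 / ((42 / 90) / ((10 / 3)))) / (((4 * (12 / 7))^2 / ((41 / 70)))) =-12095 / 2304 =-5.25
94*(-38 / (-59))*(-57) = -203604 / 59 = -3450.92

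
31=31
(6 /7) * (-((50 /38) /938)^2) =-1875 /1111682894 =-0.00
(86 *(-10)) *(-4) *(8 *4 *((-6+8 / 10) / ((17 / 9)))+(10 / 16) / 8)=-20588701 / 68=-302775.01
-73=-73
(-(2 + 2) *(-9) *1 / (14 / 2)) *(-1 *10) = -360 / 7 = -51.43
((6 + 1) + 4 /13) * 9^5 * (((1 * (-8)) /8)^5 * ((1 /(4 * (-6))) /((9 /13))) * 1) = 25970.62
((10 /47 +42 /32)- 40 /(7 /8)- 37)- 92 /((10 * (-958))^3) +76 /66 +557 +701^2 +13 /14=586914127319244254543 /1193208608823000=491878.89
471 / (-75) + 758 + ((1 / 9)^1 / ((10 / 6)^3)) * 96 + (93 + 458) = 163128 / 125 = 1305.02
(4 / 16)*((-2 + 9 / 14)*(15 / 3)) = -95 / 56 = -1.70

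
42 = 42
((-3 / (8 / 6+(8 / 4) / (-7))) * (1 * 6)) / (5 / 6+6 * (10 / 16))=-2268 / 605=-3.75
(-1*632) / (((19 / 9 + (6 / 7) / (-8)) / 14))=-2229696 / 505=-4415.24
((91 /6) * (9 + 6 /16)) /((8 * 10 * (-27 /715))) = -325325 /6912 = -47.07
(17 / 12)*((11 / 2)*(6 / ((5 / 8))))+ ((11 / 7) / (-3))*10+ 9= 8249 / 105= 78.56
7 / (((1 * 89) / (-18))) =-126 / 89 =-1.42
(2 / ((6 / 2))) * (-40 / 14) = -40 / 21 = -1.90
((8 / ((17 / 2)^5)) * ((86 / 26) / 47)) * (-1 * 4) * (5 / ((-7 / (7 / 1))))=220160 / 867532627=0.00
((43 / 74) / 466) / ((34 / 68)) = 43 / 17242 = 0.00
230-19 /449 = 229.96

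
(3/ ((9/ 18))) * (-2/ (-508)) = 0.02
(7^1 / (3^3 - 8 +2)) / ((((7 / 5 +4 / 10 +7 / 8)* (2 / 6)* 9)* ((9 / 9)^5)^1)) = 0.04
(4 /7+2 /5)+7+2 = 349 /35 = 9.97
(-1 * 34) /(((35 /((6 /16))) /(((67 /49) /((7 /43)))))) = -146931 /48020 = -3.06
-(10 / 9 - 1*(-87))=-793 / 9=-88.11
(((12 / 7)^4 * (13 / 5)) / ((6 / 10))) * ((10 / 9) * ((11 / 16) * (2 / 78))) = 1760 / 2401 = 0.73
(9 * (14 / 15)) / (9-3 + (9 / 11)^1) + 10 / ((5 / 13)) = 3404 / 125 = 27.23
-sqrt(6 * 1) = -sqrt(6) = -2.45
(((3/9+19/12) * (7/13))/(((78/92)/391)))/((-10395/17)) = -3516263/4517370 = -0.78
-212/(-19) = 212/19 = 11.16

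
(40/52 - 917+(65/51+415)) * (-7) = 2320297/663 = 3499.69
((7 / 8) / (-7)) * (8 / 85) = -1 / 85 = -0.01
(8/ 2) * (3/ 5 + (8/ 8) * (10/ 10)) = 6.40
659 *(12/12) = 659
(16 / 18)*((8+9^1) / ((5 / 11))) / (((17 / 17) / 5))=1496 / 9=166.22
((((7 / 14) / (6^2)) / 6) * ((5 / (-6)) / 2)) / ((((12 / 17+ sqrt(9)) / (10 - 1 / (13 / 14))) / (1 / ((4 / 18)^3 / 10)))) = -12325 / 5824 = -2.12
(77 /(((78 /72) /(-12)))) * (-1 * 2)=22176 /13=1705.85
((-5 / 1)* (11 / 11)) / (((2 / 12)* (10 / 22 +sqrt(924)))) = 1650 / 111779 -7260* sqrt(231) / 111779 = -0.97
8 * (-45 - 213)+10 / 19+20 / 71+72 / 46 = -63966094 / 31027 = -2061.63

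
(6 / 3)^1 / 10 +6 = 6.20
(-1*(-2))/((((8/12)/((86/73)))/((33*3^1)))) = 25542/73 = 349.89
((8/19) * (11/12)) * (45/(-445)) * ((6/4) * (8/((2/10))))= -3960/1691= -2.34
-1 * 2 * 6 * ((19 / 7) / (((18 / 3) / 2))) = -76 / 7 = -10.86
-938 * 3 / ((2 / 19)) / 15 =-1782.20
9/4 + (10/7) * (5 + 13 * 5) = 409/4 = 102.25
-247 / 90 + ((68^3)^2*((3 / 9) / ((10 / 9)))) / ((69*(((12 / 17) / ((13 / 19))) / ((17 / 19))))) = 55716769422587 / 149454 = 372802129.23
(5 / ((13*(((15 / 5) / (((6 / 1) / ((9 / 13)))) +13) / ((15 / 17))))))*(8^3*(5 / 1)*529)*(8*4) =6500352000 / 5899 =1101941.35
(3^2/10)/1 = 9/10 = 0.90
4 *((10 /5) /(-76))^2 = 1 /361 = 0.00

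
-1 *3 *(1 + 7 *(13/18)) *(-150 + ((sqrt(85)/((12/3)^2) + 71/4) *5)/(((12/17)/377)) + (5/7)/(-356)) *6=-154012729925/29904 - 3492905 *sqrt(85)/192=-5317962.35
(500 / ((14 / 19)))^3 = 107171875000 / 343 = 312454446.06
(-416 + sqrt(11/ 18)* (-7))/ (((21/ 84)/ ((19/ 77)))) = -416.00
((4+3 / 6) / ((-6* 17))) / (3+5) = -0.01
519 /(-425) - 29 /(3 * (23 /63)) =-270762 /9775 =-27.70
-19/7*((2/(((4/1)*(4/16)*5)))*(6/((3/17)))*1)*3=-3876/35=-110.74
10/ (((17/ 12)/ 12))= 1440/ 17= 84.71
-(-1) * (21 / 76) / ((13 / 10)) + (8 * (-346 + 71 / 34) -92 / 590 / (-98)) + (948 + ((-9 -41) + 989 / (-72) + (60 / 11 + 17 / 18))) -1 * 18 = -30099544955917 / 16023887880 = -1878.42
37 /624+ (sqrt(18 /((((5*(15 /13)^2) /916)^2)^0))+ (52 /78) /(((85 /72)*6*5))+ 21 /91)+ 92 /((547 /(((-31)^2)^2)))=3*sqrt(2)+ 22532479574999 /145064400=155331.67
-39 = -39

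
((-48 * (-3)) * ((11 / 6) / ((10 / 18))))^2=5645376 / 25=225815.04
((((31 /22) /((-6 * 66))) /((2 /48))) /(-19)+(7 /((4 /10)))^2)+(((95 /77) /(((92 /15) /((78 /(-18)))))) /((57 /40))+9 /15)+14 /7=2281853543 /7402780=308.24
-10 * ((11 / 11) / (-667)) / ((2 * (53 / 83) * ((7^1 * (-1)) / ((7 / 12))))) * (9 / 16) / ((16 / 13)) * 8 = -16185 / 4524928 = -0.00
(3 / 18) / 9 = 1 / 54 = 0.02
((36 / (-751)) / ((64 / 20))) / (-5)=9 / 3004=0.00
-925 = -925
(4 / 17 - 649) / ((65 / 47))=-469.11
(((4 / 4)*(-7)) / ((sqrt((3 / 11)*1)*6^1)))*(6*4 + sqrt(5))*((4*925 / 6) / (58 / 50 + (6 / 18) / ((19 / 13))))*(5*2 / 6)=15378125*sqrt(33)*(-24 - sqrt(5)) / 53406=-43397.93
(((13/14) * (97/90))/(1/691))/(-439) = -1.58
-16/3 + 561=1667/3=555.67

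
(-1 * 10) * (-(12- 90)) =-780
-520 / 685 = -104 / 137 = -0.76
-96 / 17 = -5.65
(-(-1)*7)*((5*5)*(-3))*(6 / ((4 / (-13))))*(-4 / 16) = -20475 / 8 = -2559.38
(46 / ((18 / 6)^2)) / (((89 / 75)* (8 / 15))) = 2875 / 356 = 8.08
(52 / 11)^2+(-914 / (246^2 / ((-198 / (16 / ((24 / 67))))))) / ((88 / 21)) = 4876178239 / 218045872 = 22.36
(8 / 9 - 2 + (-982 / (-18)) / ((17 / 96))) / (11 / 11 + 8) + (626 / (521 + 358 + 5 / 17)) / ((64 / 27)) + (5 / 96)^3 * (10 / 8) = 23207397744715 / 674476720128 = 34.41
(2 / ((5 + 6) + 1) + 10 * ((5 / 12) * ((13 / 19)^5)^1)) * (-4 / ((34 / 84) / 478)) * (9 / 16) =-5207252652 / 2476099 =-2103.01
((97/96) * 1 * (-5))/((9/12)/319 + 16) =-154715/490056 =-0.32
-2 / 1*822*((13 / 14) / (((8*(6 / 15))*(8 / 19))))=-507585 / 448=-1133.00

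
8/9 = 0.89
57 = 57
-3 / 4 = -0.75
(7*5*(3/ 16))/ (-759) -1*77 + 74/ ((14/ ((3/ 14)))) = -15050155/ 198352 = -75.88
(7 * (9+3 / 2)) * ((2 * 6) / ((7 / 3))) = 378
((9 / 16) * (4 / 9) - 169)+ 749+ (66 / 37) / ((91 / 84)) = 1119569 / 1924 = 581.90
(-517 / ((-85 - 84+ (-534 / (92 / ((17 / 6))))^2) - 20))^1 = -6.35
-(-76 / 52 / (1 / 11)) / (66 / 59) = 1121 / 78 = 14.37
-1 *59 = -59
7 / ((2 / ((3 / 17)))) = 21 / 34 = 0.62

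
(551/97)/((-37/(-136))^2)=10191296/132793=76.75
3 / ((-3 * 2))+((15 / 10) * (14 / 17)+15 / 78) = 205 / 221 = 0.93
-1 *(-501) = 501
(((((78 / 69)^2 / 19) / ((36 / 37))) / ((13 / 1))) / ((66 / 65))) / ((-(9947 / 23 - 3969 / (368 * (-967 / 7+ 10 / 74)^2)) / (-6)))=639123400048640 / 8796997456141115529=0.00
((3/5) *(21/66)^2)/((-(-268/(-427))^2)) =-26802363/173814080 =-0.15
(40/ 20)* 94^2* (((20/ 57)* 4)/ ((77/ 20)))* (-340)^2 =3268613120000/ 4389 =744728439.28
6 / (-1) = -6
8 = 8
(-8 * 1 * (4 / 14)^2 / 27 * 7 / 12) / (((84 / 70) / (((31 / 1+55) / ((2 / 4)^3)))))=-13760 / 1701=-8.09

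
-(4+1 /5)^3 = -9261 /125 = -74.09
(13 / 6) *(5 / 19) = 65 / 114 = 0.57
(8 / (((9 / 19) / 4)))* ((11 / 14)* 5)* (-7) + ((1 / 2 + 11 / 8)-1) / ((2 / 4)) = -66817 / 36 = -1856.03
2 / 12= 1 / 6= 0.17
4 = 4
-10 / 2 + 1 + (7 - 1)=2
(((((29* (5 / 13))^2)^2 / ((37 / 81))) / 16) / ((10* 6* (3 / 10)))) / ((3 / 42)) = 27849189375 / 16908112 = 1647.09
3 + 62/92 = 169/46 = 3.67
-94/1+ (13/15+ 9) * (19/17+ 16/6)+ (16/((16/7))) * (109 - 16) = 594.34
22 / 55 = 2 / 5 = 0.40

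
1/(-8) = -1/8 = -0.12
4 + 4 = 8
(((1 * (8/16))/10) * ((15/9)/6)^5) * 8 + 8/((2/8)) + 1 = 31178497/944784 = 33.00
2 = 2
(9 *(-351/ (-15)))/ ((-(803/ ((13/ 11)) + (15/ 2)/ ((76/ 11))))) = -2080728/ 6723805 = -0.31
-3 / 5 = -0.60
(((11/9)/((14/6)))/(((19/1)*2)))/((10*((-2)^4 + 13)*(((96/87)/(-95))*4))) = -0.00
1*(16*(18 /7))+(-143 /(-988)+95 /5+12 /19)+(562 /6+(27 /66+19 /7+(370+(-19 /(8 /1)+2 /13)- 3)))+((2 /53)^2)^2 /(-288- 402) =72136548096491083 /138063533487880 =522.49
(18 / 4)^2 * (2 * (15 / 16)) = 1215 / 32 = 37.97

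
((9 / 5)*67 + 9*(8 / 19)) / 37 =11817 / 3515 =3.36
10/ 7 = 1.43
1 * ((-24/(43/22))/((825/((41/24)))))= -82/3225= -0.03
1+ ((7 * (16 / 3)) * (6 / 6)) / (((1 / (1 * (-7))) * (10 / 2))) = -769 / 15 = -51.27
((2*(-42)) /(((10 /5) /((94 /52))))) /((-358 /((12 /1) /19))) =5922 /44213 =0.13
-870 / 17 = -51.18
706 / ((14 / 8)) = 2824 / 7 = 403.43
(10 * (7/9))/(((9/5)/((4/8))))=175/81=2.16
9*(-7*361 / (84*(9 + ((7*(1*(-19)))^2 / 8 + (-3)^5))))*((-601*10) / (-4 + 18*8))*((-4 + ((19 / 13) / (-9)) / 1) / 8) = -105660007 / 34544328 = -3.06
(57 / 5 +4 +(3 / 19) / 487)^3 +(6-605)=302381256418084561 / 99027929659625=3053.49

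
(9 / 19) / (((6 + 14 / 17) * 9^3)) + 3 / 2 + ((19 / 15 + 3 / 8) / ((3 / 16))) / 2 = 5246707 / 892620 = 5.88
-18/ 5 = -3.60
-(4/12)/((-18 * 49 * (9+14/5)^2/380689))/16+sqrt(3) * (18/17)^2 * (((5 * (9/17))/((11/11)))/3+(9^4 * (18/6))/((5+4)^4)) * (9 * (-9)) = 9517225/147371616 -1732104 * sqrt(3)/4913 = -610.58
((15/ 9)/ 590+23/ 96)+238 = 238.24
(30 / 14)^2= 225 / 49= 4.59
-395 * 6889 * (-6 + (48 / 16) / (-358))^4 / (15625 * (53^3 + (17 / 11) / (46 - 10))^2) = -114186643412793595109631 / 11150850301515742828242378125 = -0.00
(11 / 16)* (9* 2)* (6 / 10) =297 / 40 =7.42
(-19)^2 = 361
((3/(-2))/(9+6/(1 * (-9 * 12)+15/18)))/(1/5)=-3215/3834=-0.84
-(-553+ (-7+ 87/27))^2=-310001.49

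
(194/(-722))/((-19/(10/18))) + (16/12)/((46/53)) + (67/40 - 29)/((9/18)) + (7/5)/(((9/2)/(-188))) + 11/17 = -3570567703/32182428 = -110.95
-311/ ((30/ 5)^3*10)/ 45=-311/ 97200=-0.00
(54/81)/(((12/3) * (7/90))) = 2.14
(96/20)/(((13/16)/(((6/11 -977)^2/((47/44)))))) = 177206908416/33605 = 5273230.42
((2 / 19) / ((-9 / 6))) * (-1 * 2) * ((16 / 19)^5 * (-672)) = -1879048192 / 47045881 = -39.94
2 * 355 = 710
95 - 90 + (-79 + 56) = -18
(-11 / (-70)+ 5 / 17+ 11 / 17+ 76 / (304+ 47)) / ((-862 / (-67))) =36796199 / 360048780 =0.10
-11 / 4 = -2.75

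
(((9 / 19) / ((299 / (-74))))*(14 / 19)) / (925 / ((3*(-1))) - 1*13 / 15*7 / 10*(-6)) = 174825 / 616655507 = 0.00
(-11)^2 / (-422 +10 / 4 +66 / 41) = -9922 / 34267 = -0.29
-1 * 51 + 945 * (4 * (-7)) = -26511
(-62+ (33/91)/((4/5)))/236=-22403/85904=-0.26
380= 380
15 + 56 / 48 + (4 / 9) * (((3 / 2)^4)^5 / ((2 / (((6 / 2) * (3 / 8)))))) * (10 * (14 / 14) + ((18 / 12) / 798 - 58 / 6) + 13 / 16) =25980555033359 / 26776436736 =970.28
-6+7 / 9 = -47 / 9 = -5.22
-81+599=518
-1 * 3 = -3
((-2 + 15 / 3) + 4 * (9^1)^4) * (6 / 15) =52494 / 5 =10498.80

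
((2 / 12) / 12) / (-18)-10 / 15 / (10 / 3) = -1301 / 6480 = -0.20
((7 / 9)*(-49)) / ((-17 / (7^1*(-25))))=-60025 / 153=-392.32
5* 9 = 45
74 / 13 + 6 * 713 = 55688 / 13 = 4283.69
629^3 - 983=248857206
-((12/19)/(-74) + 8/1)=-5618/703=-7.99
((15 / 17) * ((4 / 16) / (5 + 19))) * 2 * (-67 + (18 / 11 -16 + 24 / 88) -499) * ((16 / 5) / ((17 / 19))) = -121239 / 3179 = -38.14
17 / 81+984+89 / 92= 7341541 / 7452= 985.18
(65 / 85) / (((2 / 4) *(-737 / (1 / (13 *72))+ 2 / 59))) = -767 / 345950731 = -0.00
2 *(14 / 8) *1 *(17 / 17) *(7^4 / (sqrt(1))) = 16807 / 2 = 8403.50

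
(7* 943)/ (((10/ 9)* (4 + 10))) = 8487/ 20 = 424.35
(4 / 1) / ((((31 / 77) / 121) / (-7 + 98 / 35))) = -782628 / 155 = -5049.21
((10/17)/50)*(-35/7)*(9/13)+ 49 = 10820/221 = 48.96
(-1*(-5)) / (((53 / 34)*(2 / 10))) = 850 / 53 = 16.04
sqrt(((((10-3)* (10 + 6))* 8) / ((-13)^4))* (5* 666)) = 48* sqrt(1295) / 169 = 10.22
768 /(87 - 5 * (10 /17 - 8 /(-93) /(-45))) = 10927872 /1196209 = 9.14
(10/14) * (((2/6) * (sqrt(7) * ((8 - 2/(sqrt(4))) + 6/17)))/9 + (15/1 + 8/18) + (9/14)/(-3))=625 * sqrt(7)/3213 + 9595/882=11.39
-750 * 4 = -3000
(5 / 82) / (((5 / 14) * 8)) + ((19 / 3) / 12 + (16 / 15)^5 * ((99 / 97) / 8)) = 1947004651 / 2684475000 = 0.73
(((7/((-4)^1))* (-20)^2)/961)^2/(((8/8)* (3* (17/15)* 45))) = 490000/141298713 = 0.00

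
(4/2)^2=4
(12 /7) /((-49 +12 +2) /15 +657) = 9 /3437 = 0.00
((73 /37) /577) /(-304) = -73 /6490096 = -0.00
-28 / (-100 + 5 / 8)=224 / 795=0.28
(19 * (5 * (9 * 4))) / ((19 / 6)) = 1080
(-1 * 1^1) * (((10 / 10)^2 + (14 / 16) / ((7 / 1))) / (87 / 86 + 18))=-129 / 2180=-0.06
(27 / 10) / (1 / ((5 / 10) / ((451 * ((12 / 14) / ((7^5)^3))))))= 299096375126409 / 18040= 16579621681.06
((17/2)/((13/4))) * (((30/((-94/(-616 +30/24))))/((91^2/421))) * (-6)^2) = 4751747010/5059691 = 939.14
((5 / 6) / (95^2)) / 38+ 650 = 267501001 / 411540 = 650.00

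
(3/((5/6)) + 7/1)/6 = 53/30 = 1.77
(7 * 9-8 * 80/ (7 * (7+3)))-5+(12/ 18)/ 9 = 9248/ 189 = 48.93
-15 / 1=-15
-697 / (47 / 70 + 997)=-48790 / 69837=-0.70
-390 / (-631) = 0.62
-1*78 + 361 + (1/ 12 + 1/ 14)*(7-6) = 23785/ 84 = 283.15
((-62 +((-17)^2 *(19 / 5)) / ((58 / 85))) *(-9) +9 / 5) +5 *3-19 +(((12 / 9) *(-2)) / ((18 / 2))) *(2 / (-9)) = -981577579 / 70470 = -13929.01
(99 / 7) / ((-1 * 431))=-99 / 3017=-0.03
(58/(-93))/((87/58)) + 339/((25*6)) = 25727/13950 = 1.84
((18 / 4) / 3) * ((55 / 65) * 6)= 7.62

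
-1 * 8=-8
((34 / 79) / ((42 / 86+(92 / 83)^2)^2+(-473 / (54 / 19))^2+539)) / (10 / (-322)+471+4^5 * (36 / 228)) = 782737745937843276 / 32492842087040601807535573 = 0.00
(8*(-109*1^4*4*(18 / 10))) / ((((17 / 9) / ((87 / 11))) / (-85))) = 24579936 / 11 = 2234539.64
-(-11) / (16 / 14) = 77 / 8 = 9.62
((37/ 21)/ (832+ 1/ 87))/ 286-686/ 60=-2485286696/ 217372155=-11.43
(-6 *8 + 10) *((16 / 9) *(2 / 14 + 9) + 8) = -58064 / 63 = -921.65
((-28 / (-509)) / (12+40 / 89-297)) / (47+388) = -2492 / 5607334875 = -0.00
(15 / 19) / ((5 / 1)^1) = 3 / 19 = 0.16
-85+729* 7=5018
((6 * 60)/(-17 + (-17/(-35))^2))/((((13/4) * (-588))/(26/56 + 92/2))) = 487875/934388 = 0.52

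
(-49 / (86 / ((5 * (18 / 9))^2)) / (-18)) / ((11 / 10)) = 12250 / 4257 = 2.88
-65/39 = -5/3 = -1.67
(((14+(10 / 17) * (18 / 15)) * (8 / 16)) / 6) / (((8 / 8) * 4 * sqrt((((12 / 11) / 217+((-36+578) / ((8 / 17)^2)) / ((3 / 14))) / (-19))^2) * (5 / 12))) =27211800 / 22246756699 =0.00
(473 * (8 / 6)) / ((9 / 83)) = 157036 / 27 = 5816.15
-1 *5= -5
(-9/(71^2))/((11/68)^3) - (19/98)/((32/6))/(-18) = -26496104455/63123643968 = -0.42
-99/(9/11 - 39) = 363/140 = 2.59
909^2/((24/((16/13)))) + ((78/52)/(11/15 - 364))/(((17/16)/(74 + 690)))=51023683062/1204229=42370.42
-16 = -16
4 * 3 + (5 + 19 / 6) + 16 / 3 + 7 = 32.50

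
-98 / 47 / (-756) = 7 / 2538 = 0.00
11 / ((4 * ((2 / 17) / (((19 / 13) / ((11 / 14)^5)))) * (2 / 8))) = 86858576 / 190333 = 456.35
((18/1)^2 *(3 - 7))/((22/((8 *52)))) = -269568/11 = -24506.18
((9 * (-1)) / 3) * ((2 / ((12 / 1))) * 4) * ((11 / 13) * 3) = -66 / 13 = -5.08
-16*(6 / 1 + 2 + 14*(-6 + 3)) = 544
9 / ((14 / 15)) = 135 / 14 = 9.64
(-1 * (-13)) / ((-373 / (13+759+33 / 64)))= -642733 / 23872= -26.92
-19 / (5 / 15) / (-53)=57 / 53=1.08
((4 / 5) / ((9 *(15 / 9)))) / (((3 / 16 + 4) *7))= 64 / 35175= 0.00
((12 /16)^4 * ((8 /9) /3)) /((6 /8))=1 /8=0.12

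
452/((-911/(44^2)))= -875072/911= -960.56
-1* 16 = -16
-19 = -19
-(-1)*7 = 7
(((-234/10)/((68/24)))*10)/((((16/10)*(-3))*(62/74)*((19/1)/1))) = 21645/20026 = 1.08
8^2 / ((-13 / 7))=-448 / 13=-34.46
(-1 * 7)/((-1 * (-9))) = -7/9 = -0.78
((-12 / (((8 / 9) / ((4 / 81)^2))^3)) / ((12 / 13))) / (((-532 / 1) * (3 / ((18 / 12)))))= 0.00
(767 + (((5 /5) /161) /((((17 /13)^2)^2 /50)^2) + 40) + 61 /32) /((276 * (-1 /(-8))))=29136622956685885 /1239899030593104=23.50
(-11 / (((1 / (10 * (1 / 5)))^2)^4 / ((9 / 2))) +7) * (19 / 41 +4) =-56529.15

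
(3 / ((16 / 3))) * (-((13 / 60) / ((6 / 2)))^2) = -169 / 57600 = -0.00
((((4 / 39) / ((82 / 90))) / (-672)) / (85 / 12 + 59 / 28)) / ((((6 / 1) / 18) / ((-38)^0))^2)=-135 / 822952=-0.00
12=12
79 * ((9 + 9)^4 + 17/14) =116104799/14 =8293199.93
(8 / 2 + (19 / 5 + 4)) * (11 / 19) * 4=27.33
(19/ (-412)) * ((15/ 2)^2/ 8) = -4275/ 13184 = -0.32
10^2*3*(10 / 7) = 3000 / 7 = 428.57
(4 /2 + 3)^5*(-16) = -50000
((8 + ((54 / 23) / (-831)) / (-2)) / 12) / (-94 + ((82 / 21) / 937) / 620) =-51825512165 / 7306106570338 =-0.01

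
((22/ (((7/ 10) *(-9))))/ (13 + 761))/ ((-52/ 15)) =275/ 211302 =0.00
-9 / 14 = -0.64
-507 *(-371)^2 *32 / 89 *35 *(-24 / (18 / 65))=6773699004800 / 89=76108977582.02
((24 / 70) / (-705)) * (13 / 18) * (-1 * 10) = 52 / 14805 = 0.00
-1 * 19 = -19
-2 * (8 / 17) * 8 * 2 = -256 / 17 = -15.06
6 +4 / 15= 94 / 15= 6.27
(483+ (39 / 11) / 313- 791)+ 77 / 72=-306.92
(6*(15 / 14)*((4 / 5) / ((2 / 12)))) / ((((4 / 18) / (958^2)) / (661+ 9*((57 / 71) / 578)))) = 1728482978759832 / 20519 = 84238168466.29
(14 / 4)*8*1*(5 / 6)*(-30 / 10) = -70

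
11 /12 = 0.92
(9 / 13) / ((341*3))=3 / 4433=0.00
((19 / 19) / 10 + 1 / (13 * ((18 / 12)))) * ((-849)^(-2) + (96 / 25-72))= -72466447861 / 7027809750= -10.31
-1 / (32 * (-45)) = 1 / 1440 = 0.00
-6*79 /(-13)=474 /13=36.46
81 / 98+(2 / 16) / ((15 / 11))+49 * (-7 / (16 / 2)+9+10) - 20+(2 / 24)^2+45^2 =102102089 / 35280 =2894.05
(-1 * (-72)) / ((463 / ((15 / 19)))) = 1080 / 8797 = 0.12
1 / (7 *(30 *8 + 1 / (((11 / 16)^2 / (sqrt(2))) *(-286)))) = 17303 *sqrt(2) / 943090496558 + 4490907135 / 7544723972464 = 0.00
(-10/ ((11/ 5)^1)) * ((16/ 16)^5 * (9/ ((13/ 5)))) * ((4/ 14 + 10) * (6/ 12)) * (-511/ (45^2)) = 2920/ 143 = 20.42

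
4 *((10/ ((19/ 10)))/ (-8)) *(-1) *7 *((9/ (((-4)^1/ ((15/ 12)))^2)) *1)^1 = 39375/ 2432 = 16.19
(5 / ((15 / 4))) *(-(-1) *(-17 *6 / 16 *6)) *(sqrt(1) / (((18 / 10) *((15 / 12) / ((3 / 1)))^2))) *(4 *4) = -13056 / 5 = -2611.20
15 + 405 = 420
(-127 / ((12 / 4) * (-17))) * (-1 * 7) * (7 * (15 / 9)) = -31115 / 153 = -203.37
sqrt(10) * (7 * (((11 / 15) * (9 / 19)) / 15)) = 77 * sqrt(10) / 475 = 0.51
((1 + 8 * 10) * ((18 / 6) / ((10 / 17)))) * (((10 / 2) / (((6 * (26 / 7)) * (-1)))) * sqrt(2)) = -9639 * sqrt(2) / 104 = -131.07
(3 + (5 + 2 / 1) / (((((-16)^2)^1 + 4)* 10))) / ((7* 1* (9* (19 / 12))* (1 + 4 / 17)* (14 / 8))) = 265438 / 19062225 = 0.01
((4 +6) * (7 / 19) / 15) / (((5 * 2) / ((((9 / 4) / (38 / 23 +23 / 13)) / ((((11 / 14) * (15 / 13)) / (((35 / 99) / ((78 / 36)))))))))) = 102557 / 35278155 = 0.00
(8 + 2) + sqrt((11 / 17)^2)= 181 / 17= 10.65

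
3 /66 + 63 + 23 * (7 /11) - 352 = -6035 /22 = -274.32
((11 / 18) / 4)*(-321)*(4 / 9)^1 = -1177 / 54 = -21.80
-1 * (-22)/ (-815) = -22/ 815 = -0.03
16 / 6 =8 / 3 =2.67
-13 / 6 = -2.17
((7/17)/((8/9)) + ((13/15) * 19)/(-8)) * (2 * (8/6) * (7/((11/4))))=-91112/8415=-10.83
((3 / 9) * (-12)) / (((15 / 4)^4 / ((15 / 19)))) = -1024 / 64125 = -0.02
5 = 5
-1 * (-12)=12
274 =274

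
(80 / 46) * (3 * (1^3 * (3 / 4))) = 90 / 23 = 3.91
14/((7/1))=2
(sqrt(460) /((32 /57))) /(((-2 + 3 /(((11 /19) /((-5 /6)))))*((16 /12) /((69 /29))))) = -129789*sqrt(115) /128992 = -10.79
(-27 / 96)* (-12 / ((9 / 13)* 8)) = 39 / 64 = 0.61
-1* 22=-22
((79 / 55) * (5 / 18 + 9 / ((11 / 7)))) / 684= 93931 / 7448760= 0.01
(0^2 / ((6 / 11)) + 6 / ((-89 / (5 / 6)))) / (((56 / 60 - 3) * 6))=25 / 5518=0.00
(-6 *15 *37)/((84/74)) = -20535/7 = -2933.57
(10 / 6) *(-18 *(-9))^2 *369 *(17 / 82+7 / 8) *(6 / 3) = 34937325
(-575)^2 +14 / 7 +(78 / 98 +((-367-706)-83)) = 16144118 / 49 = 329471.80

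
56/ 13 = 4.31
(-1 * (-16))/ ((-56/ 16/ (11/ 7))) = -352/ 49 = -7.18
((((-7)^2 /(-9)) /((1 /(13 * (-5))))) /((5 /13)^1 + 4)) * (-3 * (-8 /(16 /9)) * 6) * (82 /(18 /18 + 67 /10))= 14550900 /209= 69621.53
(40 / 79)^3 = 64000 / 493039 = 0.13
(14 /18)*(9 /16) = 7 /16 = 0.44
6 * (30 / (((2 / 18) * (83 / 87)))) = 140940 / 83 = 1698.07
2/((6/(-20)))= -20/3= -6.67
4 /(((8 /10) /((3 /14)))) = 15 /14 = 1.07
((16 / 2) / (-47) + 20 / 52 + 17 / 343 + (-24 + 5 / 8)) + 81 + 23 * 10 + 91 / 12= 1486152385 / 5029752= 295.47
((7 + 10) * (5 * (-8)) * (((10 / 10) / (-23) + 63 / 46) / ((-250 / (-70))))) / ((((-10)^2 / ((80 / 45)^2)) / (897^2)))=-7223227648 / 1125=-6420646.80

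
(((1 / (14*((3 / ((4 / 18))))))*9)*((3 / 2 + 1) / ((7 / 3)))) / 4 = 5 / 392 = 0.01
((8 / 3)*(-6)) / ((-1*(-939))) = -16 / 939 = -0.02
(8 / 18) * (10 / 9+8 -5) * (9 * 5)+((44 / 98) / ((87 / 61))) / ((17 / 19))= 17952674 / 217413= 82.57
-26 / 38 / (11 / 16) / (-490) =104 / 51205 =0.00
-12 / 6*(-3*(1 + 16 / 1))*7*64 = 45696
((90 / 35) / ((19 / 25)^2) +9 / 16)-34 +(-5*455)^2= 5175596.01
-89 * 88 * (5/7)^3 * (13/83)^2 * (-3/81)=2.59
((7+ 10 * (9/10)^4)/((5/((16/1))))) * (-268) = -11629.91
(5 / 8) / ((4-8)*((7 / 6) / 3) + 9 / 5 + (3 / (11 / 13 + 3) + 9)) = 1125 / 18044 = 0.06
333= 333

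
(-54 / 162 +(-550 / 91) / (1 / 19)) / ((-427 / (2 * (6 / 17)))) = 125764 / 660569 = 0.19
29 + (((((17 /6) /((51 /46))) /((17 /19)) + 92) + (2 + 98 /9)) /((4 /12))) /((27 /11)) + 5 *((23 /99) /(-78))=21092261 /131274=160.67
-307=-307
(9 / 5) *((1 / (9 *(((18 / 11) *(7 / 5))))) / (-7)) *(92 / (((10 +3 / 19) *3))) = -9614 / 255339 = -0.04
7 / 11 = 0.64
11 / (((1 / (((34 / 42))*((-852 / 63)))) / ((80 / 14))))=-688.15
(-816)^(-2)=1 / 665856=0.00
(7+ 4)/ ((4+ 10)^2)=11/ 196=0.06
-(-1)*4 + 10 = 14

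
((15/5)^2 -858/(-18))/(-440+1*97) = -170/1029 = -0.17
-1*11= -11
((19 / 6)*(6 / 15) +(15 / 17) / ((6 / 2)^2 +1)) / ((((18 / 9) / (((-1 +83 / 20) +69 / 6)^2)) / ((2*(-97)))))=-5754200923 / 204000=-28206.87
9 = 9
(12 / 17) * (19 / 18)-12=-574 / 51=-11.25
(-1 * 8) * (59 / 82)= -236 / 41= -5.76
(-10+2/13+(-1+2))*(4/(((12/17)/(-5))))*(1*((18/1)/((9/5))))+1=97789/39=2507.41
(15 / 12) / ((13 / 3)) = 0.29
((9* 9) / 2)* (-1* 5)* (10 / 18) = -225 / 2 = -112.50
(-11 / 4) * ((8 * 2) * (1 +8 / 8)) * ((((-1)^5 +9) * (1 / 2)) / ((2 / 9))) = -1584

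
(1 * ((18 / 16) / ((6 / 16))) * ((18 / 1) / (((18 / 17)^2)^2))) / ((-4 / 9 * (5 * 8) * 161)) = -83521 / 5564160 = -0.02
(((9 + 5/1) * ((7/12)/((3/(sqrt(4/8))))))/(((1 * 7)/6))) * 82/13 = 287 * sqrt(2)/39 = 10.41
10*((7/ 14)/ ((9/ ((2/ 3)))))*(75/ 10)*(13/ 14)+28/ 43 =17503/ 5418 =3.23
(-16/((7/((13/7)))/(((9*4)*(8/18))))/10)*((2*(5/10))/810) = -832/99225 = -0.01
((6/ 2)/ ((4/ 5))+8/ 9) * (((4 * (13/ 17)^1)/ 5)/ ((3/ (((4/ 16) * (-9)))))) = -2171/ 1020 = -2.13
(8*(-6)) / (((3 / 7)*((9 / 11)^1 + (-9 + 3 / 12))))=4928 / 349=14.12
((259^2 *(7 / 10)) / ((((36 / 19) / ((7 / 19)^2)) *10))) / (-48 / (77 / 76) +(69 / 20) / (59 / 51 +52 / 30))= -118702311497 / 16296830100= -7.28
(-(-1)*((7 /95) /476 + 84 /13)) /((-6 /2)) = -542653 /251940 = -2.15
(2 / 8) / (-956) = -1 / 3824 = -0.00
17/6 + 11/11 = 23/6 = 3.83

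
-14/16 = -7/8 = -0.88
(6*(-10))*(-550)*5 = 165000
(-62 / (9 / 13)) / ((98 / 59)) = -23777 / 441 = -53.92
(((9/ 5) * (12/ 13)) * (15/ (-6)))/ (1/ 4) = -16.62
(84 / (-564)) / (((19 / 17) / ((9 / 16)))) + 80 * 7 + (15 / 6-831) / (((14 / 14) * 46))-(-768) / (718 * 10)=319727471193 / 589880080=542.02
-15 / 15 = -1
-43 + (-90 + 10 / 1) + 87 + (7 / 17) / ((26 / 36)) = -7830 / 221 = -35.43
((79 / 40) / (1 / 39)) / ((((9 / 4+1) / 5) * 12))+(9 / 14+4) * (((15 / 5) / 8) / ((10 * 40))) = 88519 / 8960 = 9.88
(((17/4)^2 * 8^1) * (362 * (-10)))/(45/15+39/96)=-16738880/109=-153567.71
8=8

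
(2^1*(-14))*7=-196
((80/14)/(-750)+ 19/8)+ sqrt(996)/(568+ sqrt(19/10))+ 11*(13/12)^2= -2*sqrt(47310)/3226221+ 11360*sqrt(249)/3226221+ 384983/25200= 15.33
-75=-75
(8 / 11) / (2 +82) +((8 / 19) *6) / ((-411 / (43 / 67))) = 189874 / 40286631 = 0.00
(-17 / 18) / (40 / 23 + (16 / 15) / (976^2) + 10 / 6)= -58196440 / 209864469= -0.28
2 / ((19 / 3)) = 6 / 19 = 0.32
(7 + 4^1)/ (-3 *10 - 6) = -11/ 36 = -0.31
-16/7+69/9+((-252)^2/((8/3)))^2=11909238629/21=567106601.38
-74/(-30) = 37/15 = 2.47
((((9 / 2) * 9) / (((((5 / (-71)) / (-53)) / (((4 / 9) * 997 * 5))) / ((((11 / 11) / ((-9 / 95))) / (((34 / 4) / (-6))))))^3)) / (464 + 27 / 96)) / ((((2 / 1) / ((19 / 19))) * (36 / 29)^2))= 77980298603457196454377110784000 / 1436710216203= 54276984825476433122.83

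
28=28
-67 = -67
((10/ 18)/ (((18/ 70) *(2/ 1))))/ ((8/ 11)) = 1925/ 1296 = 1.49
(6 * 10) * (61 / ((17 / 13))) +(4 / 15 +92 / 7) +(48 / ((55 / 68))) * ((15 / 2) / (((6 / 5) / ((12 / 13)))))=805230148 / 255255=3154.61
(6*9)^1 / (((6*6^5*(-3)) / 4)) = -1 / 648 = -0.00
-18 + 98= 80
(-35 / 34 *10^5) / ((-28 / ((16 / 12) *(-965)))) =-4730392.16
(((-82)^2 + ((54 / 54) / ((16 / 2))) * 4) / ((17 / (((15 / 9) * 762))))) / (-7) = -8540115 / 119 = -71765.67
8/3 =2.67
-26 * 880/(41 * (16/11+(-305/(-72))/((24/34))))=-217451520/2905219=-74.85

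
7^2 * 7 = 343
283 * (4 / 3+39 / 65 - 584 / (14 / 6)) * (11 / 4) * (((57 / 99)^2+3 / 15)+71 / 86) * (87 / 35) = -136001363941781 / 208593000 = -651993.90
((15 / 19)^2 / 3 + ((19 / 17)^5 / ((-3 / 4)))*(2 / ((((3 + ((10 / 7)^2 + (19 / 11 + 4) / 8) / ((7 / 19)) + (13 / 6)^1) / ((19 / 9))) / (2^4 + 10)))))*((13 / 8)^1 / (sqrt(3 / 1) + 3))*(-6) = 41.15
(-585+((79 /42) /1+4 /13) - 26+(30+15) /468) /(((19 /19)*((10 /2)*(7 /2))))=-664717 /19110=-34.78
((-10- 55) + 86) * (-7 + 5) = -42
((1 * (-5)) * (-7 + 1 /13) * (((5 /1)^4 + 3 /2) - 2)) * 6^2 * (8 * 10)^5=33151057920000000 /13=2550081378461538.46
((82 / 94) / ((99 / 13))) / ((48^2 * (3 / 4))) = 533 / 8040384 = 0.00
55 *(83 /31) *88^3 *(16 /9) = 49774714880 /279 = 178403995.99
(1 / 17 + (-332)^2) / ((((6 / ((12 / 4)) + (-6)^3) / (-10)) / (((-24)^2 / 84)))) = 35318.79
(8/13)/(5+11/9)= 9/91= 0.10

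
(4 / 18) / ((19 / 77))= 154 / 171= 0.90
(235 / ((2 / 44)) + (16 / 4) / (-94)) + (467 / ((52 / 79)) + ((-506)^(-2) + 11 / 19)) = 8738651969951 / 1486160962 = 5880.02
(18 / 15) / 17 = 0.07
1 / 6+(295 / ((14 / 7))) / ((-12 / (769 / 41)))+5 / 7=-1581917 / 6888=-229.66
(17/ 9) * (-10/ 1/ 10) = -17/ 9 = -1.89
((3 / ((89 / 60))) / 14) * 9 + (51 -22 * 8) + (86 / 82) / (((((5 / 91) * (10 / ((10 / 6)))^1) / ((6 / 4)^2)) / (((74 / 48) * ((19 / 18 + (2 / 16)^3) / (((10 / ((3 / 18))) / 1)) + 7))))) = -104540708858821 / 2259881164800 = -46.26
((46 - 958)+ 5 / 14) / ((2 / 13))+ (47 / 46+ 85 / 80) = -15259179 / 2576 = -5923.59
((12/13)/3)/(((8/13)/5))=5/2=2.50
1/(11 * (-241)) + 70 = 185569/2651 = 70.00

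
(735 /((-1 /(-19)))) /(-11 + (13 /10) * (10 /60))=-837900 /647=-1295.05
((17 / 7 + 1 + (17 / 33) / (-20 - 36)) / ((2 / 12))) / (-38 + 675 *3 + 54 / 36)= 0.01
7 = 7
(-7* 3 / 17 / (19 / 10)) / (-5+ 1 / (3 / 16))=-630 / 323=-1.95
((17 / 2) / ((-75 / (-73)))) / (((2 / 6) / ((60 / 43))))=7446 / 215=34.63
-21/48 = -0.44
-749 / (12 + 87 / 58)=-1498 / 27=-55.48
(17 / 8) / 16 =0.13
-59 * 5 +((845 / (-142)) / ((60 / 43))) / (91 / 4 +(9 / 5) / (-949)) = -54293635445 / 183929334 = -295.19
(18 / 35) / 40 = 9 / 700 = 0.01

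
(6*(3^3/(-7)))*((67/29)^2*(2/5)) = -1454436/29435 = -49.41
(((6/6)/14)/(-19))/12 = -1/3192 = -0.00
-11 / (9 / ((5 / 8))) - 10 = -775 / 72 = -10.76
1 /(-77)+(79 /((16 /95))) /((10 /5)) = 577853 /2464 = 234.52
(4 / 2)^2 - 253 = -249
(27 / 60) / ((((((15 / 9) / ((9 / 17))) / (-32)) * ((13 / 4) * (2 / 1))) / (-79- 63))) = 552096 / 5525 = 99.93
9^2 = 81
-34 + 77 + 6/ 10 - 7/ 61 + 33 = 23328/ 305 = 76.49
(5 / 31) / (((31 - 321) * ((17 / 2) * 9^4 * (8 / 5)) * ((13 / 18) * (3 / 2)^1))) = -5 / 869021946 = -0.00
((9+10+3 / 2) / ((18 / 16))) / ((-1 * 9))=-164 / 81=-2.02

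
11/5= 2.20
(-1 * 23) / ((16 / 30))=-345 / 8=-43.12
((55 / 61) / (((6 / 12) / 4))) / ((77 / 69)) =2760 / 427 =6.46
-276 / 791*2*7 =-552 / 113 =-4.88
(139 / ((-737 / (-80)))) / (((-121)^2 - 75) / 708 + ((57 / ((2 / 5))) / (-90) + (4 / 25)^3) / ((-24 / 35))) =0.66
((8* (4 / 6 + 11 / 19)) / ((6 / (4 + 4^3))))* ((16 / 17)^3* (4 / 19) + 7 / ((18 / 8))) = 3136691392 / 8450649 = 371.18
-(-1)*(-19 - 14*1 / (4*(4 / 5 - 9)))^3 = -3532642667 / 551368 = -6407.05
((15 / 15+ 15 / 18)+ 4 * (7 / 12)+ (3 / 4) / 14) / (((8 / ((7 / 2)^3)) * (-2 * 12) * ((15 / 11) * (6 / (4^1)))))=-382151 / 829440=-0.46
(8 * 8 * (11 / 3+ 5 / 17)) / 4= 3232 / 51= 63.37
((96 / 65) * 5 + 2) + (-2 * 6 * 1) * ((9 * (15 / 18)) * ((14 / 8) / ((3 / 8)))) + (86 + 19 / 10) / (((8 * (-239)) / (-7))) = -101982571 / 248560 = -410.29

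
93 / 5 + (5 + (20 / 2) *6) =418 / 5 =83.60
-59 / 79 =-0.75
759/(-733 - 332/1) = -253/355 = -0.71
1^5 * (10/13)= 10/13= 0.77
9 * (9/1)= 81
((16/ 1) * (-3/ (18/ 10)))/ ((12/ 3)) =-20/ 3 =-6.67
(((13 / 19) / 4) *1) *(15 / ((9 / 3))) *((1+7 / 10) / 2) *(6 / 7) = 663 / 1064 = 0.62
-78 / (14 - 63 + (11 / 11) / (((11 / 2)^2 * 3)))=28314 / 17783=1.59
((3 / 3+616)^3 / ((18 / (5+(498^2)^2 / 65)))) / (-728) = -14446840082112015533 / 851760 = -16961162865257.84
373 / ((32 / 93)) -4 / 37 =1283365 / 1184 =1083.92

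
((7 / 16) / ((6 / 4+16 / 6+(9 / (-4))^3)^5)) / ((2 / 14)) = -0.00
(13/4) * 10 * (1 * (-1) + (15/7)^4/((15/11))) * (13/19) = 14670890/45619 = 321.60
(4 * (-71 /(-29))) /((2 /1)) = 142 /29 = 4.90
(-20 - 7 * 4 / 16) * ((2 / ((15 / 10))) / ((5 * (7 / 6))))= -4.97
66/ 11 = 6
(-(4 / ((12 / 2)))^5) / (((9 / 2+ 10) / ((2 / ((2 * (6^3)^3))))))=-1 / 1109648808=-0.00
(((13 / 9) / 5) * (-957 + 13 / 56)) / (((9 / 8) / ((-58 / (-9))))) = -1583.33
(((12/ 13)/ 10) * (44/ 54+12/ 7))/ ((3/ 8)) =7648/ 12285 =0.62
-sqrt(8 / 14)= -2 * sqrt(7) / 7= -0.76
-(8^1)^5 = -32768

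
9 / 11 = 0.82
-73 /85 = -0.86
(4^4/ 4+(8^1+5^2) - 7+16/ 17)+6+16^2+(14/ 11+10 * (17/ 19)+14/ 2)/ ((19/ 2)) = 23948366/ 67507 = 354.75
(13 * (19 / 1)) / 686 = 247 / 686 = 0.36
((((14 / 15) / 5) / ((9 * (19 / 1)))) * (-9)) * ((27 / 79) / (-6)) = 21 / 37525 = 0.00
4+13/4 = 29/4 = 7.25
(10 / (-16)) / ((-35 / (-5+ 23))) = 9 / 28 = 0.32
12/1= 12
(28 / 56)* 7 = 7 / 2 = 3.50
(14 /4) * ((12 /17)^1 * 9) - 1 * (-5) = 27.24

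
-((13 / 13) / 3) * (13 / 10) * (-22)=143 / 15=9.53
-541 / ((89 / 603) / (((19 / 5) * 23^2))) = -3278867373 / 445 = -7368241.29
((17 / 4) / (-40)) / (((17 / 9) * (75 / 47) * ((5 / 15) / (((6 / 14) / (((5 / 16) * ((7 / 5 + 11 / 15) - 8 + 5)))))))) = 0.17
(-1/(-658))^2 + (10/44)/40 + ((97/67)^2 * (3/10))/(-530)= 509637035517/113310445586800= 0.00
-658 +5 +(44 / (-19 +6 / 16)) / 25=-2432777 / 3725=-653.09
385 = 385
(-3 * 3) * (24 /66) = -36 /11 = -3.27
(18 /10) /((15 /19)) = 57 /25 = 2.28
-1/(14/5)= -5/14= -0.36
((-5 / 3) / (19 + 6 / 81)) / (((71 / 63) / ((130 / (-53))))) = 73710 / 387589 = 0.19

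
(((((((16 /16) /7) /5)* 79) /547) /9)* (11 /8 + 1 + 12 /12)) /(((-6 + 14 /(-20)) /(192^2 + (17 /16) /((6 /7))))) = -279585977 /32837504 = -8.51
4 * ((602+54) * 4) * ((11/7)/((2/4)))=230912/7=32987.43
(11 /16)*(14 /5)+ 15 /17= 1909 /680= 2.81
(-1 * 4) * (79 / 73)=-4.33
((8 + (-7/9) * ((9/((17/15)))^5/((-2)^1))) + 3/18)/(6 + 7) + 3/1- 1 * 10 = 51960888973/55374423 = 938.36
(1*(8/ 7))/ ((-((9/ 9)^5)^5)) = -8/ 7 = -1.14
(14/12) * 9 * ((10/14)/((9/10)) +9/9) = 113/6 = 18.83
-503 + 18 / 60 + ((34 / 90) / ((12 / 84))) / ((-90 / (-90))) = -500.06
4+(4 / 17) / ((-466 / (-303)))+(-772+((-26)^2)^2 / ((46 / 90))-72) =81377174538 / 91103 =893243.63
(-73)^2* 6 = 31974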